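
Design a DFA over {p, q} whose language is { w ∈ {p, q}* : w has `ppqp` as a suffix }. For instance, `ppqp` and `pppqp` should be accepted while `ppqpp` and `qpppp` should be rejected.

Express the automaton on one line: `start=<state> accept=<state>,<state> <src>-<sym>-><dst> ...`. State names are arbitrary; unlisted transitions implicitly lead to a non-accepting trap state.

start=S0 accept=S4 S0-p->S1 S0-q->S0 S1-p->S2 S1-q->S0 S2-p->S2 S2-q->S3 S3-p->S4 S3-q->S0 S4-p->S2 S4-q->S0

Let each state record the length of the longest suffix of the input read so far that is also a prefix of `ppqp`. S1 means the last symbol is `p`; S2 means the last 2 symbols are `pp`; S3 means the last 3 symbols are `ppq`; S4 means the last 4 symbols are `ppqp`. Accept only at S4, where the string currently ends in `ppqp`.
A 5-state machine:
        p   q  
>  S0   S1  S0 
   S1   S2  S0 
   S2   S2  S3 
   S3   S4  S0 
 * S4   S2  S0 
(> = start, * = accepting)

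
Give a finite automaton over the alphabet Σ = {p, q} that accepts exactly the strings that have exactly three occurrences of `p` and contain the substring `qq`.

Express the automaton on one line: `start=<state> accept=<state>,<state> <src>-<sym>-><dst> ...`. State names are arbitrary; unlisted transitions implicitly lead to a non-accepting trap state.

start=s0 accept=s12 s0-p->s1 s0-q->s2 s1-p->s3 s1-q->s4 s2-p->s1 s2-q->s5 s3-p->s6 s3-q->s7 s4-p->s3 s4-q->s8 s5-p->s8 s5-q->s5 s6-p->s9 s6-q->s10 s7-p->s6 s7-q->s11 s8-p->s11 s8-q->s8 s9-p->s9 s9-q->s9 s10-p->s9 s10-q->s12 s11-p->s12 s11-q->s11 s12-p->s9 s12-q->s12

Handle the two conditions separately and then intersect. One (5 states) tracks the count of `p`s, saturating at 4; the other (3 states) tracks whether and how much of `qq` has been seen. Each combined state is a pair, one component from each; accept when both components accept. Minimizing collapses redundant product states.
13 states suffice.
          p    q  
>  s0     s1   s2 
   s1     s3   s4 
   s2     s1   s5 
   s3     s6   s7 
   s4     s3   s8 
   s5     s8   s5 
   s6     s9  s10 
   s7     s6  s11 
   s8    s11   s8 
   s9     s9   s9 
   s10    s9  s12 
   s11   s12  s11 
 * s12    s9  s12 
(> = start, * = accepting)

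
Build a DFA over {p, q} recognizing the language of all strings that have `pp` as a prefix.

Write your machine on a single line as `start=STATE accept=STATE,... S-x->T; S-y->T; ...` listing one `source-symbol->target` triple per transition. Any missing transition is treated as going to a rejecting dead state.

start=s0; accept=s2; s0-p->s1; s0-q->s3; s1-p->s2; s1-q->s3; s2-p->s2; s2-q->s2; s3-p->s3; s3-q->s3

Check the first 2 symbols one by one: s0 through s1 record how many have matched `pp` so far; any wrong symbol goes to the dead state s3. After all 2 match we enter the accepting sink s2.
A 4-state machine:
        p   q  
>  s0   s1  s3 
   s1   s2  s3 
 * s2   s2  s2 
   s3   s3  s3 
(> = start, * = accepting)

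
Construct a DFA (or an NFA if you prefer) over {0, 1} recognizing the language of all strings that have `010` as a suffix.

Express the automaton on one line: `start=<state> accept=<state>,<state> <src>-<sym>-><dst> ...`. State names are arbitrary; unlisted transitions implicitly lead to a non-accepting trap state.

start=q0 accept=q3 q0-0->q1 q0-1->q0 q1-0->q1 q1-1->q2 q2-0->q3 q2-1->q0 q3-0->q1 q3-1->q2

Let each state record the length of the longest suffix of the input read so far that is also a prefix of `010`. q1 means the last symbol is `0`; q2 means the last 2 symbols are `01`; q3 means the last 3 symbols are `010`. Accept only at q3, where the string currently ends in `010`.
4 states suffice.
        0   1  
>  q0   q1  q0 
   q1   q1  q2 
   q2   q3  q0 
 * q3   q1  q2 
(> = start, * = accepting)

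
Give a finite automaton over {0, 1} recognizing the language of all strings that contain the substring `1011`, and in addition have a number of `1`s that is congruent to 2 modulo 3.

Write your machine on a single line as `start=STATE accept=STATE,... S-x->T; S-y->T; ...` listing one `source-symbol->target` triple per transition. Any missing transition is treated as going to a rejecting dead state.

Run two small machines in parallel and take their product. The first has 5 states tracking whether and how much of `1011` has been seen; the second has 3 states tracking the count of `1`s modulo 3. A product state is a pair (one from each), accepting exactly when both do.
15 states suffice.
          0    1  
>  q0     q0   q1 
   q1     q2   q3 
   q2     q4   q5 
   q3     q6   q7 
   q4     q4   q3 
   q5     q6   q8 
   q6     q9  q10 
   q7    q11   q1 
   q8     q8  q12 
   q9     q9   q7 
   q10   q11  q12 
   q11    q0  q13 
   q12   q12  q14 
   q13    q2  q14 
 * q14   q14   q8 
(> = start, * = accepting)

start=q0; accept=q14; q0-0->q0; q0-1->q1; q1-0->q2; q1-1->q3; q2-0->q4; q2-1->q5; q3-0->q6; q3-1->q7; q4-0->q4; q4-1->q3; q5-0->q6; q5-1->q8; q6-0->q9; q6-1->q10; q7-0->q11; q7-1->q1; q8-0->q8; q8-1->q12; q9-0->q9; q9-1->q7; q10-0->q11; q10-1->q12; q11-0->q0; q11-1->q13; q12-0->q12; q12-1->q14; q13-0->q2; q13-1->q14; q14-0->q14; q14-1->q8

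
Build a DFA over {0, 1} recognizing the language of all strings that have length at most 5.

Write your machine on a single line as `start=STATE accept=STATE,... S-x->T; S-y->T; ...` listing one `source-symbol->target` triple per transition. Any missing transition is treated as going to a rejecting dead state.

Count input length up to 6: every symbol moves from s0 toward s6, which means 'more than 5' and absorbs. Accept from {s0, s1, s2, s3, s4, s5}.
        0   1  
>* s0   s1  s1 
 * s1   s2  s2 
 * s2   s3  s3 
 * s3   s4  s4 
 * s4   s5  s5 
 * s5   s6  s6 
   s6   s6  s6 
(> = start, * = accepting)

start=s0; accept=s0,s1,s2,s3,s4,s5; s0-0->s1; s0-1->s1; s1-0->s2; s1-1->s2; s2-0->s3; s2-1->s3; s3-0->s4; s3-1->s4; s4-0->s5; s4-1->s5; s5-0->s6; s5-1->s6; s6-0->s6; s6-1->s6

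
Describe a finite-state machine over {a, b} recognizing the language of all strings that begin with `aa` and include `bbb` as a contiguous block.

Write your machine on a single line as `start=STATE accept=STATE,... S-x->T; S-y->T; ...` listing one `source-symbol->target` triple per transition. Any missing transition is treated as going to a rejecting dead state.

start=S0; accept=S6; S0-a->S1; S0-b->S2; S1-a->S3; S1-b->S2; S2-a->S2; S2-b->S2; S3-a->S3; S3-b->S4; S4-a->S3; S4-b->S5; S5-a->S3; S5-b->S6; S6-a->S6; S6-b->S6

Handle the two conditions separately and then intersect. The first has 4 states tracking whether the input so far still matches the prefix `aa`; the second has 4 states tracking whether and how much of `bbb` has been seen. A product state is a pair (one from each), accepting exactly when both do. Minimizing collapses redundant product states.
A 7-state machine:
        a   b  
>  S0   S1  S2 
   S1   S3  S2 
   S2   S2  S2 
   S3   S3  S4 
   S4   S3  S5 
   S5   S3  S6 
 * S6   S6  S6 
(> = start, * = accepting)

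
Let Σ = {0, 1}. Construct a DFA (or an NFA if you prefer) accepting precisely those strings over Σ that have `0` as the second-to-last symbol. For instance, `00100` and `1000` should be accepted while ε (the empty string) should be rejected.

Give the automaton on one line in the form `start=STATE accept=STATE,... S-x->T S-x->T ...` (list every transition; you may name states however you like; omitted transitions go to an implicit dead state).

A DFA must remember the last 2 symbols (since which symbol is second-to-last isn't known until the input ends). Use one state per possible window of the last ≤2 symbols; accept from those whose window starts with `0`.
A 7-state machine:
        0   1  
>  S0   S1  S2 
   S1   S3  S4 
   S2   S5  S6 
 * S3   S3  S4 
 * S4   S5  S6 
   S5   S3  S4 
   S6   S5  S6 
(> = start, * = accepting)

start=S0 accept=S3,S4 S0-0->S1 S0-1->S2 S1-0->S3 S1-1->S4 S2-0->S5 S2-1->S6 S3-0->S3 S3-1->S4 S4-0->S5 S4-1->S6 S5-0->S3 S5-1->S4 S6-0->S5 S6-1->S6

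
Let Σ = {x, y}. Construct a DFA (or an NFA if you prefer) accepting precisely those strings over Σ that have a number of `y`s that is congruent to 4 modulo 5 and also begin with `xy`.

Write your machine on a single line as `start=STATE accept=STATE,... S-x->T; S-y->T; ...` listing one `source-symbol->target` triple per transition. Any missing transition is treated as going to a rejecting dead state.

Build one automaton per condition and run them in lockstep. The first has 5 states tracking the count of `y`s modulo 5; the second has 4 states tracking whether the input so far still matches the prefix `xy`. A product state is a pair (one from each), accepting exactly when both do. Minimizing collapses redundant product states.
8 states suffice.
        x   y  
>  s0   s1  s2 
   s1   s2  s3 
   s2   s2  s2 
   s3   s3  s4 
   s4   s4  s5 
   s5   s5  s6 
 * s6   s6  s7 
   s7   s7  s3 
(> = start, * = accepting)

start=s0; accept=s6; s0-x->s1; s0-y->s2; s1-x->s2; s1-y->s3; s2-x->s2; s2-y->s2; s3-x->s3; s3-y->s4; s4-x->s4; s4-y->s5; s5-x->s5; s5-y->s6; s6-x->s6; s6-y->s7; s7-x->s7; s7-y->s3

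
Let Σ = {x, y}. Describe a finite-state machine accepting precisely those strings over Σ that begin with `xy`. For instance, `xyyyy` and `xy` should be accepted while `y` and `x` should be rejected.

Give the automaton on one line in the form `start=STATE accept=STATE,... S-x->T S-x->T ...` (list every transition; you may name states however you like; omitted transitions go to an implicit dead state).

Check the first 2 symbols one by one: q0 through q1 record how many have matched `xy` so far; any wrong symbol goes to the dead state q3. After all 2 match we enter the accepting sink q2.
With 4 states:
        x   y  
>  q0   q1  q3 
   q1   q3  q2 
 * q2   q2  q2 
   q3   q3  q3 
(> = start, * = accepting)

start=q0 accept=q2 q0-x->q1 q0-y->q3 q1-x->q3 q1-y->q2 q2-x->q2 q2-y->q2 q3-x->q3 q3-y->q3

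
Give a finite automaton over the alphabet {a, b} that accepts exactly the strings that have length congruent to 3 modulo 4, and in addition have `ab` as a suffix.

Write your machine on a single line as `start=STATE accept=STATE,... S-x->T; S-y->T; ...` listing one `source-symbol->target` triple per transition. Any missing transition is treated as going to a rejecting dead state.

start=S0; accept=S7; S0-a->S1; S0-b->S2; S1-a->S3; S1-b->S4; S2-a->S3; S2-b->S5; S3-a->S6; S3-b->S7; S4-a->S6; S4-b->S8; S5-a->S6; S5-b->S8; S6-a->S9; S6-b->S10; S7-a->S9; S7-b->S0; S8-a->S9; S8-b->S0; S9-a->S1; S9-b->S11; S10-a->S1; S10-b->S2; S11-a->S3; S11-b->S5

Run two small machines in parallel and take their product. The first has 4 states tracking the input length modulo 4; the second has 3 states tracking how much of the suffix `ab` has currently been matched. A product state is a pair (one from each), accepting exactly when both do.
          a    b  
>  S0     S1   S2 
   S1     S3   S4 
   S2     S3   S5 
   S3     S6   S7 
   S4     S6   S8 
   S5     S6   S8 
   S6     S9  S10 
 * S7     S9   S0 
   S8     S9   S0 
   S9     S1  S11 
   S10    S1   S2 
   S11    S3   S5 
(> = start, * = accepting)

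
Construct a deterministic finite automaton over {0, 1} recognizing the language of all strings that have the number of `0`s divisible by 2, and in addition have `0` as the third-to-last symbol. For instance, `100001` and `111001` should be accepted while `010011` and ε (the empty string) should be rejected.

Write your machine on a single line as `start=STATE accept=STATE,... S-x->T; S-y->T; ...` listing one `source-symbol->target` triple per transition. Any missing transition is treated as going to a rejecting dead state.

Run two small machines in parallel and take their product. One (2 states) tracks the count of `0`s modulo 2; the other (15 states) tracks the last 3 symbols read. Each combined state is a pair, one component from each; accept when both components accept. After merging equivalent states the machine shrinks.
A 12-state machine:
          0    1  
>  q0     q1   q0 
   q1     q2   q3 
   q2     q4   q5 
   q3     q6   q7 
   q4     q8   q3 
 * q5     q1   q9 
 * q6     q4  q10 
   q7    q11   q7 
 * q8     q4   q5 
 * q9     q1   q0 
   q10    q1   q9 
   q11    q4  q10 
(> = start, * = accepting)

start=q0; accept=q5,q6,q8,q9; q0-0->q1; q0-1->q0; q1-0->q2; q1-1->q3; q2-0->q4; q2-1->q5; q3-0->q6; q3-1->q7; q4-0->q8; q4-1->q3; q5-0->q1; q5-1->q9; q6-0->q4; q6-1->q10; q7-0->q11; q7-1->q7; q8-0->q4; q8-1->q5; q9-0->q1; q9-1->q0; q10-0->q1; q10-1->q9; q11-0->q4; q11-1->q10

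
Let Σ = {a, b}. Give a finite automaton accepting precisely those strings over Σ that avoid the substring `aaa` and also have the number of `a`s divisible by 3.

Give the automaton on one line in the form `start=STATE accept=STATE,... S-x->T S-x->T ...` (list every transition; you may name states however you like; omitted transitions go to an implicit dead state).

start=s0 accept=s0,s7,s8 s0-a->s1 s0-b->s0 s1-a->s2 s1-b->s3 s2-a->s4 s2-b->s5 s3-a->s6 s3-b->s3 s4-a->s4 s4-b->s4 s5-a->s7 s5-b->s5 s6-a->s8 s6-b->s5 s7-a->s9 s7-b->s0 s8-a->s4 s8-b->s0 s9-a->s4 s9-b->s3

Build one automaton per condition and run them in lockstep. One (4 states) tracks partial matches of the forbidden pattern `aaa`; the other (3 states) tracks the count of `a`s modulo 3. Each combined state is a pair, one component from each; accept when both components accept. After merging equivalent states the machine shrinks.
A 10-state machine:
        a   b  
>* s0   s1  s0 
   s1   s2  s3 
   s2   s4  s5 
   s3   s6  s3 
   s4   s4  s4 
   s5   s7  s5 
   s6   s8  s5 
 * s7   s9  s0 
 * s8   s4  s0 
   s9   s4  s3 
(> = start, * = accepting)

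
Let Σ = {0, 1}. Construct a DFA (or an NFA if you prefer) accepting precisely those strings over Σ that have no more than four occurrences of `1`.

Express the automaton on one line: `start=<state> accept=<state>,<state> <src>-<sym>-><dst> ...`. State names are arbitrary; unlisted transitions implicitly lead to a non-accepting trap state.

Only the number of `1`s matters, and only up to 5. Make a chain A → B → C → D → E → F advanced by each `1` (with F absorbing); every other symbol self-loops. The accepting set is {A, B, C, D, E}.
6 states suffice.
       0  1 
>* A   A  B 
 * B   B  C 
 * C   C  D 
 * D   D  E 
 * E   E  F 
   F   F  F 
(> = start, * = accepting)

start=A accept=A,B,C,D,E A-0->A A-1->B B-0->B B-1->C C-0->C C-1->D D-0->D D-1->E E-0->E E-1->F F-0->F F-1->F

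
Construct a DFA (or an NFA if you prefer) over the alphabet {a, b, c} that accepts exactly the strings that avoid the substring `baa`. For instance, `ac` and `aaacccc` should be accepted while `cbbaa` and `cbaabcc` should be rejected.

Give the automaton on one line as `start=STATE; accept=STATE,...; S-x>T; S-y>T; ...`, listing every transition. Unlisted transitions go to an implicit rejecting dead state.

start=S0; accept=S0,S1,S2; S0-a>S0; S0-b>S1; S0-c>S0; S1-a>S2; S1-b>S1; S1-c>S0; S2-a>S3; S2-b>S1; S2-c>S0; S3-a>S3; S3-b>S3; S3-c>S3

This is the complement of 'contains `baa`'. Use the same substring-matching states — S0 through S3 holding how much of `baa` has just been matched — but flip the accepting set: everything except the trap S3 accepts.
A 4-state machine:
        a   b   c  
>* S0   S0  S1  S0 
 * S1   S2  S1  S0 
 * S2   S3  S1  S0 
   S3   S3  S3  S3 
(> = start, * = accepting)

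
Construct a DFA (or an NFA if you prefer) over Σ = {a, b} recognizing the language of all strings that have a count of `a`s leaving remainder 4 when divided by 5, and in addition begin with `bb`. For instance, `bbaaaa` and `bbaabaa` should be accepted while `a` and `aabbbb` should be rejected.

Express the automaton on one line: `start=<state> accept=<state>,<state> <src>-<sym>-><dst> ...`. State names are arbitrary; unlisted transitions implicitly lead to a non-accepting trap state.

Handle the two conditions separately and then intersect. One (5 states) tracks the count of `a`s modulo 5; the other (4 states) tracks whether the input so far still matches the prefix `bb`. Each combined state is a pair, one component from each; accept when both components accept. After merging equivalent states the machine shrinks.
An 8-state machine:
        a   b  
>  q0   q1  q2 
   q1   q1  q1 
   q2   q1  q3 
   q3   q4  q3 
   q4   q5  q4 
   q5   q6  q5 
   q6   q7  q6 
 * q7   q3  q7 
(> = start, * = accepting)

start=q0 accept=q7 q0-a->q1 q0-b->q2 q1-a->q1 q1-b->q1 q2-a->q1 q2-b->q3 q3-a->q4 q3-b->q3 q4-a->q5 q4-b->q4 q5-a->q6 q5-b->q5 q6-a->q7 q6-b->q6 q7-a->q3 q7-b->q7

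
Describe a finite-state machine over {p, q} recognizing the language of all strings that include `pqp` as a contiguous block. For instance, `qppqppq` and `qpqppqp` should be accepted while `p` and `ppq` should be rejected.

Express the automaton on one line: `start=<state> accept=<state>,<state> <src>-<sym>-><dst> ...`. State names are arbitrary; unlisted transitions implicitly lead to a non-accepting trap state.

States S0..S2 record the length of the longest prefix of `pqp` that matches the current input suffix. Reaching S3 means `pqp` has been seen, and we stay there forever. Accept from S3.
With 4 states:
        p   q  
>  S0   S1  S0 
   S1   S1  S2 
   S2   S3  S0 
 * S3   S3  S3 
(> = start, * = accepting)

start=S0 accept=S3 S0-p->S1 S0-q->S0 S1-p->S1 S1-q->S2 S2-p->S3 S2-q->S0 S3-p->S3 S3-q->S3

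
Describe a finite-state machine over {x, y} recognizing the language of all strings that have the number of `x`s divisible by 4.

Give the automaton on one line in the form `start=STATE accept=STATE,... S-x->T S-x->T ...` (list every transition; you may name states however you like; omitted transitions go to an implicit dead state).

start=A accept=A A-x->B A-y->A B-x->C B-y->B C-x->D C-y->C D-x->A D-y->D

Keep the running count of `x`s modulo 4: each `x` advances along the cycle A → B → C → D → A while other symbols loop. Accept at A.
       x  y 
>* A   B  A 
   B   C  B 
   C   D  C 
   D   A  D 
(> = start, * = accepting)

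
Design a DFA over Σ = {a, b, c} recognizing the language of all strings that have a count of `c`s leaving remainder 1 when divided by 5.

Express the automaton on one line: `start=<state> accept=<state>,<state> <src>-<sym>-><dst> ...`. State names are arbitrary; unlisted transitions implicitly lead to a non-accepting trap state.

start=q0 accept=q1 q0-a->q0 q0-b->q0 q0-c->q1 q1-a->q1 q1-b->q1 q1-c->q2 q2-a->q2 q2-b->q2 q2-c->q3 q3-a->q3 q3-b->q3 q3-c->q4 q4-a->q4 q4-b->q4 q4-c->q0

The only thing that matters is how many `c`s have appeared, reduced mod 5. Use one state per residue: q0 for 0, …, q4 for 4. Reading `c` moves to the next residue; anything else stays put. q1 is accepting.
        a   b   c  
>  q0   q0  q0  q1 
 * q1   q1  q1  q2 
   q2   q2  q2  q3 
   q3   q3  q3  q4 
   q4   q4  q4  q0 
(> = start, * = accepting)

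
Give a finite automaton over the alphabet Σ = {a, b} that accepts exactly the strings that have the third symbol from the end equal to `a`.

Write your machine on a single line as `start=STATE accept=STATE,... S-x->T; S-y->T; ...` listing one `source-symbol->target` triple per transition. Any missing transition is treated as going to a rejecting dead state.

A DFA must remember the last 3 symbols (since which symbol is third-to-last isn't known until the input ends). Use one state per possible window of the last ≤3 symbols; accept from those whose window starts with `a`.
With 15 states:
          a    b  
>  q0     q1   q2 
   q1     q3   q4 
   q2     q5   q6 
   q3     q7   q8 
   q4     q9  q10 
   q5    q11  q12 
   q6    q13  q14 
 * q7     q7   q8 
 * q8     q9  q10 
 * q9    q11  q12 
 * q10   q13  q14 
   q11    q7   q8 
   q12    q9  q10 
   q13   q11  q12 
   q14   q13  q14 
(> = start, * = accepting)

start=q0; accept=q7,q8,q9,q10; q0-a->q1; q0-b->q2; q1-a->q3; q1-b->q4; q2-a->q5; q2-b->q6; q3-a->q7; q3-b->q8; q4-a->q9; q4-b->q10; q5-a->q11; q5-b->q12; q6-a->q13; q6-b->q14; q7-a->q7; q7-b->q8; q8-a->q9; q8-b->q10; q9-a->q11; q9-b->q12; q10-a->q13; q10-b->q14; q11-a->q7; q11-b->q8; q12-a->q9; q12-b->q10; q13-a->q11; q13-b->q12; q14-a->q13; q14-b->q14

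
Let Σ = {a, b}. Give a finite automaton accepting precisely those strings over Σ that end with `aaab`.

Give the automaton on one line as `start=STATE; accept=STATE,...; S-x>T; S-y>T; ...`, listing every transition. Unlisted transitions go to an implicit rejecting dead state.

Let each state record the length of the longest suffix of the input read so far that is also a prefix of `aaab`. s1 means the last symbol is `a`; s2 means the last 2 symbols are `aa`; s3 means the last 3 symbols are `aaa`; s4 means the last 4 symbols are `aaab`. Accept only at s4, where the string currently ends in `aaab`.
5 states suffice.
        a   b  
>  s0   s1  s0 
   s1   s2  s0 
   s2   s3  s0 
   s3   s3  s4 
 * s4   s1  s0 
(> = start, * = accepting)

start=s0; accept=s4; s0-a>s1; s0-b>s0; s1-a>s2; s1-b>s0; s2-a>s3; s2-b>s0; s3-a>s3; s3-b>s4; s4-a>s1; s4-b>s0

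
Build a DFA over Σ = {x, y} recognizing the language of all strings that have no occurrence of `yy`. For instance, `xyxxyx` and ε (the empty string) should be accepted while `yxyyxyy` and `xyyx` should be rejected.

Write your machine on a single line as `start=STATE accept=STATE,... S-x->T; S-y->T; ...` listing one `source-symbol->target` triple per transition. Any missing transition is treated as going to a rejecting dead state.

start=s0; accept=s0,s1; s0-x->s0; s0-y->s1; s1-x->s0; s1-y->s2; s2-x->s2; s2-y->s2

Track partial matches of the forbidden pattern `yy`. State s2 is a dead state reached once `yy` has occurred; every other state accepts. s0 means no part of `yy` is currently matched.
A 3-state machine:
        x   y  
>* s0   s0  s1 
 * s1   s0  s2 
   s2   s2  s2 
(> = start, * = accepting)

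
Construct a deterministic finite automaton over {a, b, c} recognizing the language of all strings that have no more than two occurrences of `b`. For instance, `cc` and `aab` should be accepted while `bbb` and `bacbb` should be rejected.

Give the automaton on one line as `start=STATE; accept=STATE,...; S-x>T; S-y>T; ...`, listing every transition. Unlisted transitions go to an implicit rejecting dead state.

Only the number of `b`s matters, and only up to 3. Make a chain q0 → q1 → q2 → q3 advanced by each `b` (with q3 absorbing); every other symbol self-loops. The accepting set is {q0, q1, q2}.
        a   b   c  
>* q0   q0  q1  q0 
 * q1   q1  q2  q1 
 * q2   q2  q3  q2 
   q3   q3  q3  q3 
(> = start, * = accepting)

start=q0; accept=q0,q1,q2; q0-a>q0; q0-b>q1; q0-c>q0; q1-a>q1; q1-b>q2; q1-c>q1; q2-a>q2; q2-b>q3; q2-c>q2; q3-a>q3; q3-b>q3; q3-c>q3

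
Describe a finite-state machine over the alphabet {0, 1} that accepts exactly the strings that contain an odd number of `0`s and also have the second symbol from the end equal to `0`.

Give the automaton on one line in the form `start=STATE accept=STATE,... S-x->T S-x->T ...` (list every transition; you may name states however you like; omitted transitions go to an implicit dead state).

start=q0 accept=q3,q4 q0-0->q1 q0-1->q0 q1-0->q2 q1-1->q3 q2-0->q4 q2-1->q0 q3-0->q2 q3-1->q5 q4-0->q2 q4-1->q3 q5-0->q2 q5-1->q5

Handle the two conditions separately and then intersect. The first has 2 states tracking the count of `0`s modulo 2; the second has 7 states tracking the last 2 symbols read. A product state is a pair (one from each), accepting exactly when both do. Equivalent product states are then merged.
6 states suffice.
        0   1  
>  q0   q1  q0 
   q1   q2  q3 
   q2   q4  q0 
 * q3   q2  q5 
 * q4   q2  q3 
   q5   q2  q5 
(> = start, * = accepting)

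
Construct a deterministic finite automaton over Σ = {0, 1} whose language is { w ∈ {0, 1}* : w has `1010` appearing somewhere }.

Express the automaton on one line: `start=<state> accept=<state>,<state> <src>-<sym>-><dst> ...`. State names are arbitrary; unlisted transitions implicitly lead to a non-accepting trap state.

start=S0 accept=S4 S0-0->S0 S0-1->S1 S1-0->S2 S1-1->S1 S2-0->S0 S2-1->S3 S3-0->S4 S3-1->S1 S4-0->S4 S4-1->S4

Track how much of `1010` has been matched so far: state S0 is no progress, S4 is the absorbing accept state reached once `1010` has occurred. Intermediate states record partial matches; on a mismatch, fall back to the longest reusable overlap.
        0   1  
>  S0   S0  S1 
   S1   S2  S1 
   S2   S0  S3 
   S3   S4  S1 
 * S4   S4  S4 
(> = start, * = accepting)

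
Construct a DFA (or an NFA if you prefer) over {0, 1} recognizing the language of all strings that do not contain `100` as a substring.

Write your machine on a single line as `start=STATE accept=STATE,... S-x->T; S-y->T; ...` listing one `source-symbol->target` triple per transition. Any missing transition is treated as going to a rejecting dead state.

Track partial matches of the forbidden pattern `100`. State q3 is a dead state reached once `100` has occurred; every other state accepts. q0 means no part of `100` is currently matched.
With 4 states:
        0   1  
>* q0   q0  q1 
 * q1   q2  q1 
 * q2   q3  q1 
   q3   q3  q3 
(> = start, * = accepting)

start=q0; accept=q0,q1,q2; q0-0->q0; q0-1->q1; q1-0->q2; q1-1->q1; q2-0->q3; q2-1->q1; q3-0->q3; q3-1->q3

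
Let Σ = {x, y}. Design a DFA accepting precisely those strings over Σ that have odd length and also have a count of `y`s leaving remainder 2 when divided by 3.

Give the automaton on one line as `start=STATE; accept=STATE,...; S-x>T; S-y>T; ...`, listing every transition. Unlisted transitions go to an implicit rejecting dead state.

Build one automaton per condition and run them in lockstep. The first has 2 states tracking the input length modulo 2; the second has 3 states tracking the count of `y`s modulo 3. A product state is a pair (one from each), accepting exactly when both do.
With 6 states:
        x   y  
>  s0   s1  s2 
   s1   s0  s3 
   s2   s3  s4 
   s3   s2  s5 
   s4   s5  s1 
 * s5   s4  s0 
(> = start, * = accepting)

start=s0; accept=s5; s0-x>s1; s0-y>s2; s1-x>s0; s1-y>s3; s2-x>s3; s2-y>s4; s3-x>s2; s3-y>s5; s4-x>s5; s4-y>s1; s5-x>s4; s5-y>s0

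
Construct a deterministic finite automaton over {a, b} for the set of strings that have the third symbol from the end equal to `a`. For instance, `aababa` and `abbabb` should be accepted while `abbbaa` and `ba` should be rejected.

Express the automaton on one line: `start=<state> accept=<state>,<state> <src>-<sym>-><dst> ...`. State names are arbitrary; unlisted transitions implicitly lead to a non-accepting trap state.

A DFA must remember the last 3 symbols (since which symbol is third-to-last isn't known until the input ends). Use one state per possible window of the last ≤3 symbols; accept from those whose window starts with `a`.
15 states suffice.
          a    b  
>  S0     S1   S2 
   S1     S3   S4 
   S2     S5   S6 
   S3     S7   S8 
   S4     S9  S10 
   S5    S11  S12 
   S6    S13  S14 
 * S7     S7   S8 
 * S8     S9  S10 
 * S9    S11  S12 
 * S10   S13  S14 
   S11    S7   S8 
   S12    S9  S10 
   S13   S11  S12 
   S14   S13  S14 
(> = start, * = accepting)

start=S0 accept=S7,S8,S9,S10 S0-a->S1 S0-b->S2 S1-a->S3 S1-b->S4 S2-a->S5 S2-b->S6 S3-a->S7 S3-b->S8 S4-a->S9 S4-b->S10 S5-a->S11 S5-b->S12 S6-a->S13 S6-b->S14 S7-a->S7 S7-b->S8 S8-a->S9 S8-b->S10 S9-a->S11 S9-b->S12 S10-a->S13 S10-b->S14 S11-a->S7 S11-b->S8 S12-a->S9 S12-b->S10 S13-a->S11 S13-b->S12 S14-a->S13 S14-b->S14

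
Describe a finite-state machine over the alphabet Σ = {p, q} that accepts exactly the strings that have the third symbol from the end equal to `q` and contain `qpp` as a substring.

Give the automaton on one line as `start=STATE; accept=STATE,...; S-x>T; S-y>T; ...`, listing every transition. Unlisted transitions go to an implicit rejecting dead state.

start=A; accept=D,I,J,K; A-p>A; A-q>B; B-p>C; B-q>B; C-p>D; C-q>B; D-p>E; D-q>F; E-p>E; E-q>F; F-p>G; F-q>H; G-p>D; G-q>I; H-p>J; H-q>K; I-p>G; I-q>H; J-p>D; J-q>I; K-p>J; K-q>K

Handle the two conditions separately and then intersect. The first has 15 states tracking the last 3 symbols read; the second has 4 states tracking whether and how much of `qpp` has been seen. A product state is a pair (one from each), accepting exactly when both do. Equivalent product states are then merged.
11 states suffice.
       p  q 
>  A   A  B 
   B   C  B 
   C   D  B 
 * D   E  F 
   E   E  F 
   F   G  H 
   G   D  I 
   H   J  K 
 * I   G  H 
 * J   D  I 
 * K   J  K 
(> = start, * = accepting)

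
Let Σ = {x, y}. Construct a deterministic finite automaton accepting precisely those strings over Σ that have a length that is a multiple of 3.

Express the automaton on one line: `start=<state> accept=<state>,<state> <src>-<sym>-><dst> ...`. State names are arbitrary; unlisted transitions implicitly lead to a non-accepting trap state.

start=q0 accept=q0 q0-x->q1 q0-y->q1 q1-x->q2 q1-y->q2 q2-x->q0 q2-y->q0

Only the length mod 3 matters, so use a 3-cycle: from any state, every input symbol moves to the next state, wrapping q2 back to q0. Mark q0 accepting.
        x   y  
>* q0   q1  q1 
   q1   q2  q2 
   q2   q0  q0 
(> = start, * = accepting)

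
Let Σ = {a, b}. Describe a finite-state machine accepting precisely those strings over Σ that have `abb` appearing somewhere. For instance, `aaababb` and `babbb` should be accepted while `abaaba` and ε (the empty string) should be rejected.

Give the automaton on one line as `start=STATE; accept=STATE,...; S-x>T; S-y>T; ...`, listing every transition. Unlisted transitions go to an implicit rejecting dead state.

start=s0; accept=s3; s0-a>s1; s0-b>s0; s1-a>s1; s1-b>s2; s2-a>s1; s2-b>s3; s3-a>s3; s3-b>s3

States s0..s2 record the length of the longest prefix of `abb` that matches the current input suffix. Reaching s3 means `abb` has been seen, and we stay there forever. Accept from s3.
A 4-state machine:
        a   b  
>  s0   s1  s0 
   s1   s1  s2 
   s2   s1  s3 
 * s3   s3  s3 
(> = start, * = accepting)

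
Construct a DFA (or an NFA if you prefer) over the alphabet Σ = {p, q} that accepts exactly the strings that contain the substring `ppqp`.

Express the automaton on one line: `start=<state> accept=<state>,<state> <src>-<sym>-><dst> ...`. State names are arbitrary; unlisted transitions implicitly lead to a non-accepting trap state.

start=S0 accept=S4 S0-p->S1 S0-q->S0 S1-p->S2 S1-q->S0 S2-p->S2 S2-q->S3 S3-p->S4 S3-q->S0 S4-p->S4 S4-q->S4

Track how much of `ppqp` has been matched so far: state S0 is no progress, S4 is the absorbing accept state reached once `ppqp` has occurred. Intermediate states record partial matches; on a mismatch, fall back to the longest reusable overlap.
With 5 states:
        p   q  
>  S0   S1  S0 
   S1   S2  S0 
   S2   S2  S3 
   S3   S4  S0 
 * S4   S4  S4 
(> = start, * = accepting)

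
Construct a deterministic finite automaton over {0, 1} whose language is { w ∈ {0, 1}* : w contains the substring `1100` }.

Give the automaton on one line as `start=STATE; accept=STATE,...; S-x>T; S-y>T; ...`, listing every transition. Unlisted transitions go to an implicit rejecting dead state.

States q0..q3 record the length of the longest prefix of `1100` that matches the current input suffix. Reaching q4 means `1100` has been seen, and we stay there forever. Accept from q4.
With 5 states:
        0   1  
>  q0   q0  q1 
   q1   q0  q2 
   q2   q3  q2 
   q3   q4  q1 
 * q4   q4  q4 
(> = start, * = accepting)

start=q0; accept=q4; q0-0>q0; q0-1>q1; q1-0>q0; q1-1>q2; q2-0>q3; q2-1>q2; q3-0>q4; q3-1>q1; q4-0>q4; q4-1>q4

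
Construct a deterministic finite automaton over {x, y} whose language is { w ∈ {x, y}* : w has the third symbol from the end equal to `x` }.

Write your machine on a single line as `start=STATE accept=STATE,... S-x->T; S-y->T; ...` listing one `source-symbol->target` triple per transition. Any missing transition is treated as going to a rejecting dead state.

A DFA must remember the last 3 symbols (since which symbol is third-to-last isn't known until the input ends). Use one state per possible window of the last ≤3 symbols; accept from those whose window starts with `x`.
With 15 states:
       x  y 
>  A   B  C 
   B   D  E 
   C   F  G 
   D   H  I 
   E   J  K 
   F   L  M 
   G   N  O 
 * H   H  I 
 * I   J  K 
 * J   L  M 
 * K   N  O 
   L   H  I 
   M   J  K 
   N   L  M 
   O   N  O 
(> = start, * = accepting)

start=A; accept=H,I,J,K; A-x->B; A-y->C; B-x->D; B-y->E; C-x->F; C-y->G; D-x->H; D-y->I; E-x->J; E-y->K; F-x->L; F-y->M; G-x->N; G-y->O; H-x->H; H-y->I; I-x->J; I-y->K; J-x->L; J-y->M; K-x->N; K-y->O; L-x->H; L-y->I; M-x->J; M-y->K; N-x->L; N-y->M; O-x->N; O-y->O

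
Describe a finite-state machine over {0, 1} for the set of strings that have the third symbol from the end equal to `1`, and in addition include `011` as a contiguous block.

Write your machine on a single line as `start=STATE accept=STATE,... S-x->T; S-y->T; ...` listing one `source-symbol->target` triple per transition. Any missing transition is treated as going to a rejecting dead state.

Run two small machines in parallel and take their product. One (15 states) tracks the last 3 symbols read; the other (4 states) tracks whether and how much of `011` has been seen. Each combined state is a pair, one component from each; accept when both components accept. Minimizing collapses redundant product states.
          0    1  
>  S0     S1   S0 
   S1     S1   S2 
   S2     S1   S3 
   S3     S4   S5 
 * S4     S6   S7 
 * S5     S4   S5 
 * S6     S8   S9 
 * S7    S10   S3 
   S8     S8   S9 
   S9    S10   S3 
   S10    S6   S7 
(> = start, * = accepting)

start=S0; accept=S4,S5,S6,S7; S0-0->S1; S0-1->S0; S1-0->S1; S1-1->S2; S2-0->S1; S2-1->S3; S3-0->S4; S3-1->S5; S4-0->S6; S4-1->S7; S5-0->S4; S5-1->S5; S6-0->S8; S6-1->S9; S7-0->S10; S7-1->S3; S8-0->S8; S8-1->S9; S9-0->S10; S9-1->S3; S10-0->S6; S10-1->S7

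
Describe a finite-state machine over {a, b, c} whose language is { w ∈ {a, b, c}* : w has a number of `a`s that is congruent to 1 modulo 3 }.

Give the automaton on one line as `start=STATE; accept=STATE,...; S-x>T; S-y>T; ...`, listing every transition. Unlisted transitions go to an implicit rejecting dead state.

The only thing that matters is how many `a`s have appeared, reduced mod 3. Use one state per residue: S0 for 0, …, S2 for 2. Reading `a` moves to the next residue; anything else stays put. S1 is accepting.
With 3 states:
        a   b   c  
>  S0   S1  S0  S0 
 * S1   S2  S1  S1 
   S2   S0  S2  S2 
(> = start, * = accepting)

start=S0; accept=S1; S0-a>S1; S0-b>S0; S0-c>S0; S1-a>S2; S1-b>S1; S1-c>S1; S2-a>S0; S2-b>S2; S2-c>S2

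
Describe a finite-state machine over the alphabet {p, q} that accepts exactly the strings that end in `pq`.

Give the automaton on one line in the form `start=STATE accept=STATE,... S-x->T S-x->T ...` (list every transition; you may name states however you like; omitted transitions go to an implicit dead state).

Let each state record the length of the longest suffix of the input read so far that is also a prefix of `pq`. S1 means the last symbol is `p`; S2 means the last 2 symbols are `pq`. Accept only at S2, where the string currently ends in `pq`.
        p   q  
>  S0   S1  S0 
   S1   S1  S2 
 * S2   S1  S0 
(> = start, * = accepting)

start=S0 accept=S2 S0-p->S1 S0-q->S0 S1-p->S1 S1-q->S2 S2-p->S1 S2-q->S0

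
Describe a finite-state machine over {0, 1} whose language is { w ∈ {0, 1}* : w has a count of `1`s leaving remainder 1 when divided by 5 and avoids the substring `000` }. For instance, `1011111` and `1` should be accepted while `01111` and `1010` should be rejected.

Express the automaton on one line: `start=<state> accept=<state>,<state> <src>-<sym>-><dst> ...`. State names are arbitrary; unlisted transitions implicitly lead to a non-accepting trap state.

Run two small machines in parallel and take their product. The first has 5 states tracking the count of `1`s modulo 5; the second has 4 states tracking partial matches of the forbidden pattern `000`. A product state is a pair (one from each), accepting exactly when both do. Minimizing collapses redundant product states.
          0    1  
>  q0     q1   q2 
   q1     q3   q2 
 * q2     q4   q5 
   q3     q6   q2 
 * q4     q7   q5 
   q5     q8   q9 
   q6     q6   q6 
 * q7     q6   q5 
   q8    q10   q9 
   q9    q11  q12 
   q10    q6   q9 
   q11   q13  q12 
   q12   q14   q0 
   q13    q6  q12 
   q14   q15   q0 
   q15    q6   q0 
(> = start, * = accepting)

start=q0 accept=q2,q4,q7 q0-0->q1 q0-1->q2 q1-0->q3 q1-1->q2 q2-0->q4 q2-1->q5 q3-0->q6 q3-1->q2 q4-0->q7 q4-1->q5 q5-0->q8 q5-1->q9 q6-0->q6 q6-1->q6 q7-0->q6 q7-1->q5 q8-0->q10 q8-1->q9 q9-0->q11 q9-1->q12 q10-0->q6 q10-1->q9 q11-0->q13 q11-1->q12 q12-0->q14 q12-1->q0 q13-0->q6 q13-1->q12 q14-0->q15 q14-1->q0 q15-0->q6 q15-1->q0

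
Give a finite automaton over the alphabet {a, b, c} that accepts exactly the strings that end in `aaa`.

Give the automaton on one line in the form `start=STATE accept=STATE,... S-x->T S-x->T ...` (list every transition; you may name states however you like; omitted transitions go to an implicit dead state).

Remember how much of `aaa` the current input suffix matches. State q0 means no match yet; q1 means the last symbol is `a`; q2 means the last 2 symbols are `aa`; q3 means the last 3 symbols are `aaa`. Only q3 accepts. On a mismatch, fall back to the longest proper suffix that is still a prefix of `aaa`.
4 states suffice.
        a   b   c  
>  q0   q1  q0  q0 
   q1   q2  q0  q0 
   q2   q3  q0  q0 
 * q3   q3  q0  q0 
(> = start, * = accepting)

start=q0 accept=q3 q0-a->q1 q0-b->q0 q0-c->q0 q1-a->q2 q1-b->q0 q1-c->q0 q2-a->q3 q2-b->q0 q2-c->q0 q3-a->q3 q3-b->q0 q3-c->q0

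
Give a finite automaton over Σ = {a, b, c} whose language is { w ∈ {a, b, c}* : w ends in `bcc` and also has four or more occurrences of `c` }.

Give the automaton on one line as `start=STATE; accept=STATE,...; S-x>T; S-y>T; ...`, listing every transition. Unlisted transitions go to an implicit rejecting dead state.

start=s0; accept=s14,s18; s0-a>s0; s0-b>s1; s0-c>s2; s1-a>s0; s1-b>s1; s1-c>s3; s2-a>s2; s2-b>s4; s2-c>s5; s3-a>s2; s3-b>s4; s3-c>s6; s4-a>s2; s4-b>s4; s4-c>s7; s5-a>s5; s5-b>s8; s5-c>s9; s6-a>s5; s6-b>s8; s6-c>s9; s7-a>s5; s7-b>s8; s7-c>s10; s8-a>s5; s8-b>s8; s8-c>s11; s9-a>s9; s9-b>s12; s9-c>s13; s10-a>s9; s10-b>s12; s10-c>s13; s11-a>s9; s11-b>s12; s11-c>s14; s12-a>s9; s12-b>s12; s12-c>s15; s13-a>s13; s13-b>s16; s13-c>s17; s14-a>s13; s14-b>s16; s14-c>s17; s15-a>s13; s15-b>s16; s15-c>s18; s16-a>s13; s16-b>s16; s16-c>s19; s17-a>s17; s17-b>s20; s17-c>s17; s18-a>s17; s18-b>s20; s18-c>s17; s19-a>s17; s19-b>s20; s19-c>s18; s20-a>s17; s20-b>s20; s20-c>s19

Run two small machines in parallel and take their product. One (4 states) tracks how much of the suffix `bcc` has currently been matched; the other (6 states) tracks the count of `c`s, saturating at 5. Each combined state is a pair, one component from each; accept when both components accept.
With 21 states:
          a    b    c  
>  s0     s0   s1   s2 
   s1     s0   s1   s3 
   s2     s2   s4   s5 
   s3     s2   s4   s6 
   s4     s2   s4   s7 
   s5     s5   s8   s9 
   s6     s5   s8   s9 
   s7     s5   s8  s10 
   s8     s5   s8  s11 
   s9     s9  s12  s13 
   s10    s9  s12  s13 
   s11    s9  s12  s14 
   s12    s9  s12  s15 
   s13   s13  s16  s17 
 * s14   s13  s16  s17 
   s15   s13  s16  s18 
   s16   s13  s16  s19 
   s17   s17  s20  s17 
 * s18   s17  s20  s17 
   s19   s17  s20  s18 
   s20   s17  s20  s19 
(> = start, * = accepting)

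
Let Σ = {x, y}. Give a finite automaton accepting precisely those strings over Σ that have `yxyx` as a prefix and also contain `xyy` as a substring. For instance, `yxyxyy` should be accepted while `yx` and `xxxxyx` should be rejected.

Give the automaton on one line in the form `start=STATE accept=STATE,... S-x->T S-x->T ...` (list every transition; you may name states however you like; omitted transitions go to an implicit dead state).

start=S0 accept=S7 S0-x->S1 S0-y->S2 S1-x->S1 S1-y->S1 S2-x->S3 S2-y->S1 S3-x->S1 S3-y->S4 S4-x->S5 S4-y->S1 S5-x->S5 S5-y->S6 S6-x->S5 S6-y->S7 S7-x->S7 S7-y->S7

Handle the two conditions separately and then intersect. The first has 6 states tracking whether the input so far still matches the prefix `yxyx`; the second has 4 states tracking whether and how much of `xyy` has been seen. A product state is a pair (one from each), accepting exactly when both do. Minimizing collapses redundant product states.
        x   y  
>  S0   S1  S2 
   S1   S1  S1 
   S2   S3  S1 
   S3   S1  S4 
   S4   S5  S1 
   S5   S5  S6 
   S6   S5  S7 
 * S7   S7  S7 
(> = start, * = accepting)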